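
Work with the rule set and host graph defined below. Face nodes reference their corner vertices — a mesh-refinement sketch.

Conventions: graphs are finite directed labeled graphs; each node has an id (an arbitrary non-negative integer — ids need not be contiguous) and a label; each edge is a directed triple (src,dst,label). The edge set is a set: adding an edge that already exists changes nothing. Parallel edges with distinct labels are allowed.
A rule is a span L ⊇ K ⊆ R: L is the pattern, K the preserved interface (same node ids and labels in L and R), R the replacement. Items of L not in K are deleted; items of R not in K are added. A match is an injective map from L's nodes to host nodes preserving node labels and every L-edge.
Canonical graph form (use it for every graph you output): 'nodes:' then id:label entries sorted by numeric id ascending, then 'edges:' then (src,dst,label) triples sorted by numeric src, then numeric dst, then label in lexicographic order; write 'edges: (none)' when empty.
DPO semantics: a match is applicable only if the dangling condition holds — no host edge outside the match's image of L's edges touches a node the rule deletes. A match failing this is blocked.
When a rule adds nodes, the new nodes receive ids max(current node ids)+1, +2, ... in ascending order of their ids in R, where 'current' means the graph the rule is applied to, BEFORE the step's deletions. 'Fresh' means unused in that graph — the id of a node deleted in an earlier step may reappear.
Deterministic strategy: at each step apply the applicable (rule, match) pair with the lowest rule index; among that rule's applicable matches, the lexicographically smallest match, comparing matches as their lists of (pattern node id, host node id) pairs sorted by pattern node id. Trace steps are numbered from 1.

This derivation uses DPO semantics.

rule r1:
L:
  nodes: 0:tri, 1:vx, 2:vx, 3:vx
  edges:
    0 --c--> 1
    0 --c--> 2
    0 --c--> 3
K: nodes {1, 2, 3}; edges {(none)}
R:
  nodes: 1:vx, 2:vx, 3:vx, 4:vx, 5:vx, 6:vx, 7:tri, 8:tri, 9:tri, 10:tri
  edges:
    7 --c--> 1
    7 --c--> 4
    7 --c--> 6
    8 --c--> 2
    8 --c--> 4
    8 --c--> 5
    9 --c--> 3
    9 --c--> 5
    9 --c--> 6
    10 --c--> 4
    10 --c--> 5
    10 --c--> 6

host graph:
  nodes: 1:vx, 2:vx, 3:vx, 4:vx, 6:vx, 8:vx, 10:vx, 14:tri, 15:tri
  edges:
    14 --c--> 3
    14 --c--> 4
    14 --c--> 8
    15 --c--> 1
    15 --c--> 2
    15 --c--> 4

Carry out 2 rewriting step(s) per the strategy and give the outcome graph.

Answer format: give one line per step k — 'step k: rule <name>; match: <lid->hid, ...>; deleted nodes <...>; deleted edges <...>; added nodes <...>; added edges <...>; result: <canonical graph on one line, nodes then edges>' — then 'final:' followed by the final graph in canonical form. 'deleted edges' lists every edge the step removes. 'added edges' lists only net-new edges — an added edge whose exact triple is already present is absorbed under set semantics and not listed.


step 1: rule r1; match: 0->14, 1->3, 2->4, 3->8; deleted nodes 14; deleted edges (14,3,c); (14,4,c); (14,8,c); added nodes 16, 17, 18, 19, 20, 21, 22; added edges (19,3,c); (19,16,c); (19,18,c); (20,4,c); (20,16,c); (20,17,c); (21,8,c); (21,17,c); (21,18,c); (22,16,c); (22,17,c); (22,18,c); result: nodes: 1:vx, 2:vx, 3:vx, 4:vx, 6:vx, 8:vx, 10:vx, 15:tri, 16:vx, 17:vx, 18:vx, 19:tri, 20:tri, 21:tri, 22:tri edges: (15,1,c); (15,2,c); (15,4,c); (19,3,c); (19,16,c); (19,18,c); (20,4,c); (20,16,c); (20,17,c); (21,8,c); (21,17,c); (21,18,c); (22,16,c); (22,17,c); (22,18,c)
step 2: rule r1; match: 0->15, 1->1, 2->2, 3->4; deleted nodes 15; deleted edges (15,1,c); (15,2,c); (15,4,c); added nodes 23, 24, 25, 26, 27, 28, 29; added edges (26,1,c); (26,23,c); (26,25,c); (27,2,c); (27,23,c); (27,24,c); (28,4,c); (28,24,c); (28,25,c); (29,23,c); (29,24,c); (29,25,c); result: nodes: 1:vx, 2:vx, 3:vx, 4:vx, 6:vx, 8:vx, 10:vx, 16:vx, 17:vx, 18:vx, 19:tri, 20:tri, 21:tri, 22:tri, 23:vx, 24:vx, 25:vx, 26:tri, 27:tri, 28:tri, 29:tri edges: (19,3,c); (19,16,c); (19,18,c); (20,4,c); (20,16,c); (20,17,c); (21,8,c); (21,17,c); (21,18,c); (22,16,c); (22,17,c); (22,18,c); (26,1,c); (26,23,c); (26,25,c); (27,2,c); (27,23,c); (27,24,c); (28,4,c); (28,24,c); (28,25,c); (29,23,c); (29,24,c); (29,25,c)
final:
nodes: 1:vx, 2:vx, 3:vx, 4:vx, 6:vx, 8:vx, 10:vx, 16:vx, 17:vx, 18:vx, 19:tri, 20:tri, 21:tri, 22:tri, 23:vx, 24:vx, 25:vx, 26:tri, 27:tri, 28:tri, 29:tri
edges: (19,3,c); (19,16,c); (19,18,c); (20,4,c); (20,16,c); (20,17,c); (21,8,c); (21,17,c); (21,18,c); (22,16,c); (22,17,c); (22,18,c); (26,1,c); (26,23,c); (26,25,c); (27,2,c); (27,23,c); (27,24,c); (28,4,c); (28,24,c); (28,25,c); (29,23,c); (29,24,c); (29,25,c)


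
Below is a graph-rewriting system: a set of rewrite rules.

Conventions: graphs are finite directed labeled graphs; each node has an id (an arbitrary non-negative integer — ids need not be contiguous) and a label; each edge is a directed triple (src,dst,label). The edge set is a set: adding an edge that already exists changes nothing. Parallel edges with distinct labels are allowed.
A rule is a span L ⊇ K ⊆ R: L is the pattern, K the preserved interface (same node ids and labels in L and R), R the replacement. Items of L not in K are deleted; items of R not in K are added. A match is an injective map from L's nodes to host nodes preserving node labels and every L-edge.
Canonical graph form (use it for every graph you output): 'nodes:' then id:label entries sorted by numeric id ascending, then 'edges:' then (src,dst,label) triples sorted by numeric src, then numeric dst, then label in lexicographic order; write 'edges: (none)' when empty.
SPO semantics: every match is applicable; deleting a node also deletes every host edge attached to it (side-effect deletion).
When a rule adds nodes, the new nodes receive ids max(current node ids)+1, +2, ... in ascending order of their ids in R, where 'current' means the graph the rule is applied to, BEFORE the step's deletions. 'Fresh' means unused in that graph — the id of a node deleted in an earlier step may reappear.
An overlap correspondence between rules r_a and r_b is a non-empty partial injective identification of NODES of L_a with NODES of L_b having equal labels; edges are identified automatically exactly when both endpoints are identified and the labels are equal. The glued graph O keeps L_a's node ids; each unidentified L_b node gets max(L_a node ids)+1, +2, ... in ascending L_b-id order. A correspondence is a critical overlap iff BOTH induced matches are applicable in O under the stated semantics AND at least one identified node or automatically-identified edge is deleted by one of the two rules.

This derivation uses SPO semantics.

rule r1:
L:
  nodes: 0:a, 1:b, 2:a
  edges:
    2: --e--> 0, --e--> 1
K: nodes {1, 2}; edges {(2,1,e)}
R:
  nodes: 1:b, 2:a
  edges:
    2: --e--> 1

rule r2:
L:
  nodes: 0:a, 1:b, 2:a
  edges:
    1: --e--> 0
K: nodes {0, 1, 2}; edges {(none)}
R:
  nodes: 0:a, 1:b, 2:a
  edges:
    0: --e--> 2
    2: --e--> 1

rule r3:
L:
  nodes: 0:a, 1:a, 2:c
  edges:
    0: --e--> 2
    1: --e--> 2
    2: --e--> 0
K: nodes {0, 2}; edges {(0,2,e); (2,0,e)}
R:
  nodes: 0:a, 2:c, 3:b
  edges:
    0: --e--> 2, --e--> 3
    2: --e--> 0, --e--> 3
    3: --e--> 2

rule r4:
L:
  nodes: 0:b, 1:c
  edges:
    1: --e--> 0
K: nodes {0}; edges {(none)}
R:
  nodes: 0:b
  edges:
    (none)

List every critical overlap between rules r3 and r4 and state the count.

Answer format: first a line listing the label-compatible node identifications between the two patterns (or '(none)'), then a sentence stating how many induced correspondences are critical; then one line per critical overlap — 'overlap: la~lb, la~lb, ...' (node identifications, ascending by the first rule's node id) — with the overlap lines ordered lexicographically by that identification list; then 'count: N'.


label-compatible node identifications between L(r3) and L(r4): 2~1
1 of the induced correspondences is a critical overlap of r3 and r4.
overlap: 2~1
count: 1


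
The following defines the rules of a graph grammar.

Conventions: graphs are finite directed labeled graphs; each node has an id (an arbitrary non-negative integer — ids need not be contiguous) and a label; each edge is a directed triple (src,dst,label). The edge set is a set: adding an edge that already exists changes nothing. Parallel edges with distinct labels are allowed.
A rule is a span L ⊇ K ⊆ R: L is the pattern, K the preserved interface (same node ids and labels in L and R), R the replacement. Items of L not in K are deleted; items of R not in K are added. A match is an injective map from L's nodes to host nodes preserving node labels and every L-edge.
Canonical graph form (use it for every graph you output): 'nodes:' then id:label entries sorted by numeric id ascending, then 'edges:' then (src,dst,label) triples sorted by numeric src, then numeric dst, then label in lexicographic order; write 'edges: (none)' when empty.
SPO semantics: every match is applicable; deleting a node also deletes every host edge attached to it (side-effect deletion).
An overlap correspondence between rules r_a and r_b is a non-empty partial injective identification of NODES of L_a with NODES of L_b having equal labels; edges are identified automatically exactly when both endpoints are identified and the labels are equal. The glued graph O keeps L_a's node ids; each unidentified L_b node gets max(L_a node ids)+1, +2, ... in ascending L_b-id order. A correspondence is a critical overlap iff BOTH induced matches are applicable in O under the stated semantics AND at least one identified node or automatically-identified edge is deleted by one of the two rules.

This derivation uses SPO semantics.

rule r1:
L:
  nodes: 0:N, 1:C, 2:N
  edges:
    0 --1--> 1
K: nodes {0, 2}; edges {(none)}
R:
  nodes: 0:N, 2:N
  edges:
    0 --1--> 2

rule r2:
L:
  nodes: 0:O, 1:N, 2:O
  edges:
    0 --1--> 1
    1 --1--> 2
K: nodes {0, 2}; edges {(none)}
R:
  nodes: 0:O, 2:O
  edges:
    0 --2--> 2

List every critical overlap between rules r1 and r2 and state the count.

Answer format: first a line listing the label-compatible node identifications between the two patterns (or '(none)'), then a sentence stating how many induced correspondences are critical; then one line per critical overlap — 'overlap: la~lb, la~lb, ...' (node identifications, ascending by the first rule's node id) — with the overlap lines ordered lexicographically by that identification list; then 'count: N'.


label-compatible node identifications between L(r1) and L(r2): 0~1, 2~1
2 of the induced correspondences are critical overlaps of r1 and r2.
overlap: 0~1
overlap: 2~1
count: 2


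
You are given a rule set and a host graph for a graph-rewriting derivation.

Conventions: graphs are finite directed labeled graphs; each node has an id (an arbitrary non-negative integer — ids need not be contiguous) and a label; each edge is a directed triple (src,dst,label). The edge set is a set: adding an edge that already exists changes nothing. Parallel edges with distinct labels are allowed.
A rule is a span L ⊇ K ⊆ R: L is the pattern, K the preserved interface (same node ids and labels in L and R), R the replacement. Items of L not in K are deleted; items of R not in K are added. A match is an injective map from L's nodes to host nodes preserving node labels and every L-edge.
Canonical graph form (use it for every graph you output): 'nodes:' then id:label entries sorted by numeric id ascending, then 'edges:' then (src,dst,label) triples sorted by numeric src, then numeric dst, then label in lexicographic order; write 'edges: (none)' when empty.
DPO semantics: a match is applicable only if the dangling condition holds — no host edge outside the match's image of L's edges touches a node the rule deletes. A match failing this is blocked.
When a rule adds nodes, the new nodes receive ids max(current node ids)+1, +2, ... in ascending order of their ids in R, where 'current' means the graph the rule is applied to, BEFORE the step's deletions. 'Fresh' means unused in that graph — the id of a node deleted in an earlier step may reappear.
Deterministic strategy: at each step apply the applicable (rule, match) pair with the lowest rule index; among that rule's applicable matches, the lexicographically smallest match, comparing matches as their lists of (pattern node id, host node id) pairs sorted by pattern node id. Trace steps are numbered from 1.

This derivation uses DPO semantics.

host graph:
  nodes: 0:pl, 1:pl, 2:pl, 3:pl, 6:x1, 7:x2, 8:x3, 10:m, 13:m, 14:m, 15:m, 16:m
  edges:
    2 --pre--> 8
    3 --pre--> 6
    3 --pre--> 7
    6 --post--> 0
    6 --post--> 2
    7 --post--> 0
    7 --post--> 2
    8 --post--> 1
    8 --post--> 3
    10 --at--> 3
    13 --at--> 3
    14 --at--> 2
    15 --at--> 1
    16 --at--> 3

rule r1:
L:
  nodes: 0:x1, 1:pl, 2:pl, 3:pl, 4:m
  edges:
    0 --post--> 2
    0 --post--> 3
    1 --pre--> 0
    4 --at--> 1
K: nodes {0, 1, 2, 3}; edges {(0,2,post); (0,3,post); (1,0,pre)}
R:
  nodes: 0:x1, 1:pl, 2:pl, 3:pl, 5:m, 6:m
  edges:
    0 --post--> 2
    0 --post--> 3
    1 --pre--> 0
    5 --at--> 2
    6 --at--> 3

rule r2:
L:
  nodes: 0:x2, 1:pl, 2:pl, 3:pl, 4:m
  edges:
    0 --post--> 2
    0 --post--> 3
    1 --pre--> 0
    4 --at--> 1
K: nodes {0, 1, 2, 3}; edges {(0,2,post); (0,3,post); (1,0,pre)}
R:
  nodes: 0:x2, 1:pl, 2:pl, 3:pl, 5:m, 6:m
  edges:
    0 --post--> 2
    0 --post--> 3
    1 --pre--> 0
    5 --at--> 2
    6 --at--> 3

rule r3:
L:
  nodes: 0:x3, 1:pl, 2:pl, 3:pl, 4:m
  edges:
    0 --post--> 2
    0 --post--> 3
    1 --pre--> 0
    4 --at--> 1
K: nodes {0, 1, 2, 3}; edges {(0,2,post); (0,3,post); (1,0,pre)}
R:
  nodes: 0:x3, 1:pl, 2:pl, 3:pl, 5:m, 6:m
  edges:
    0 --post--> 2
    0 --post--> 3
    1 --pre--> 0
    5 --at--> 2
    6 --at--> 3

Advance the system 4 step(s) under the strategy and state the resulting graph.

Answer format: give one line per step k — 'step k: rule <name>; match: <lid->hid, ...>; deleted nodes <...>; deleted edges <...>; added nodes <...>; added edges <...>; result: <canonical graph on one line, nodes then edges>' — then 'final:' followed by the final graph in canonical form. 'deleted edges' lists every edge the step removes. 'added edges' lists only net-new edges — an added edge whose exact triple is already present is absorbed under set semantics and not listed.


step 1: rule r1; match: 0->6, 1->3, 2->0, 3->2, 4->10; deleted nodes 10; deleted edges (10,3,at); added nodes 17, 18; added edges (17,0,at); (18,2,at); result: nodes: 0:pl, 1:pl, 2:pl, 3:pl, 6:x1, 7:x2, 8:x3, 13:m, 14:m, 15:m, 16:m, 17:m, 18:m edges: (2,8,pre); (3,6,pre); (3,7,pre); (6,0,post); (6,2,post); (7,0,post); (7,2,post); (8,1,post); (8,3,post); (13,3,at); (14,2,at); (15,1,at); (16,3,at); (17,0,at); (18,2,at)
step 2: rule r1; match: 0->6, 1->3, 2->0, 3->2, 4->13; deleted nodes 13; deleted edges (13,3,at); added nodes 19, 20; added edges (19,0,at); (20,2,at); result: nodes: 0:pl, 1:pl, 2:pl, 3:pl, 6:x1, 7:x2, 8:x3, 14:m, 15:m, 16:m, 17:m, 18:m, 19:m, 20:m edges: (2,8,pre); (3,6,pre); (3,7,pre); (6,0,post); (6,2,post); (7,0,post); (7,2,post); (8,1,post); (8,3,post); (14,2,at); (15,1,at); (16,3,at); (17,0,at); (18,2,at); (19,0,at); (20,2,at)
step 3: rule r1; match: 0->6, 1->3, 2->0, 3->2, 4->16; deleted nodes 16; deleted edges (16,3,at); added nodes 21, 22; added edges (21,0,at); (22,2,at); result: nodes: 0:pl, 1:pl, 2:pl, 3:pl, 6:x1, 7:x2, 8:x3, 14:m, 15:m, 17:m, 18:m, 19:m, 20:m, 21:m, 22:m edges: (2,8,pre); (3,6,pre); (3,7,pre); (6,0,post); (6,2,post); (7,0,post); (7,2,post); (8,1,post); (8,3,post); (14,2,at); (15,1,at); (17,0,at); (18,2,at); (19,0,at); (20,2,at); (21,0,at); (22,2,at)
step 4: rule r3; match: 0->8, 1->2, 2->1, 3->3, 4->14; deleted nodes 14; deleted edges (14,2,at); added nodes 23, 24; added edges (23,1,at); (24,3,at); result: nodes: 0:pl, 1:pl, 2:pl, 3:pl, 6:x1, 7:x2, 8:x3, 15:m, 17:m, 18:m, 19:m, 20:m, 21:m, 22:m, 23:m, 24:m edges: (2,8,pre); (3,6,pre); (3,7,pre); (6,0,post); (6,2,post); (7,0,post); (7,2,post); (8,1,post); (8,3,post); (15,1,at); (17,0,at); (18,2,at); (19,0,at); (20,2,at); (21,0,at); (22,2,at); (23,1,at); (24,3,at)
final:
nodes: 0:pl, 1:pl, 2:pl, 3:pl, 6:x1, 7:x2, 8:x3, 15:m, 17:m, 18:m, 19:m, 20:m, 21:m, 22:m, 23:m, 24:m
edges: (2,8,pre); (3,6,pre); (3,7,pre); (6,0,post); (6,2,post); (7,0,post); (7,2,post); (8,1,post); (8,3,post); (15,1,at); (17,0,at); (18,2,at); (19,0,at); (20,2,at); (21,0,at); (22,2,at); (23,1,at); (24,3,at)


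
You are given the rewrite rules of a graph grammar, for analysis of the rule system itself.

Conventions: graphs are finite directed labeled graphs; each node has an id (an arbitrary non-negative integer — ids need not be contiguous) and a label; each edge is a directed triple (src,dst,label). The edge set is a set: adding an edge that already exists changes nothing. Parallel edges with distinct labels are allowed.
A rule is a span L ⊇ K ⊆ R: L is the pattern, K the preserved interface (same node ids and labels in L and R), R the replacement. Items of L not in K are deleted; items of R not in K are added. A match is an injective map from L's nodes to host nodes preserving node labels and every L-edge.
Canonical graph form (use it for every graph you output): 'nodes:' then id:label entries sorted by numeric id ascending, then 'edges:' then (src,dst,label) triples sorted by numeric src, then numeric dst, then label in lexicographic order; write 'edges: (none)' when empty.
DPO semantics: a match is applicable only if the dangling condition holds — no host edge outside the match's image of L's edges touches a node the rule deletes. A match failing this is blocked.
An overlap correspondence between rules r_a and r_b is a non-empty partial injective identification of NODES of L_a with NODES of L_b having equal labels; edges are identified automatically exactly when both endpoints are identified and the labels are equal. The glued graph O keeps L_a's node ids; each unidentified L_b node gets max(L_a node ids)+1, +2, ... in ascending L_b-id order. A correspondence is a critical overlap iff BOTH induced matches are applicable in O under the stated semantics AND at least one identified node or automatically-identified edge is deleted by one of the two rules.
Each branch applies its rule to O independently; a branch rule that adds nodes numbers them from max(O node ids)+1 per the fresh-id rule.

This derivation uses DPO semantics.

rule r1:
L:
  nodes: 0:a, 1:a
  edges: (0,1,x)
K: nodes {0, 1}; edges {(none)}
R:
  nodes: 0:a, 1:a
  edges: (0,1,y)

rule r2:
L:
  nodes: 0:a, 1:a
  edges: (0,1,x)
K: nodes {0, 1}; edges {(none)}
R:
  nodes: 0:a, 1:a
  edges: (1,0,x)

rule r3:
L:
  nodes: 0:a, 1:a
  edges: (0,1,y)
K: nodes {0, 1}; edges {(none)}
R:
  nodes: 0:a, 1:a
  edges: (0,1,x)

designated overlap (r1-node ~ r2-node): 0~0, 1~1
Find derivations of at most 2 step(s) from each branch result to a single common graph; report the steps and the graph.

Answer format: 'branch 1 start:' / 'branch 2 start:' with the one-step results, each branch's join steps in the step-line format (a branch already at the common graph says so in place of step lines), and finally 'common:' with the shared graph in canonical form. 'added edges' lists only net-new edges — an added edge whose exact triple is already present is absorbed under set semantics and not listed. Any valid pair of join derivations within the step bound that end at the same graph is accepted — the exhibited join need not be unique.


branch 1 start:
nodes: 0:a, 1:a
edges: (0,1,y)
branch 2 start:
nodes: 0:a, 1:a
edges: (1,0,x)
branch 1 step 1: rule r3; match: 0->0, 1->1; deleted nodes (none); deleted edges (0,1,y); added nodes (none); added edges (0,1,x); result: nodes: 0:a, 1:a edges: (0,1,x)
branch 2 step 1: rule r2; match: 0->1, 1->0; deleted nodes (none); deleted edges (1,0,x); added nodes (none); added edges (0,1,x); result: nodes: 0:a, 1:a edges: (0,1,x)
common:
nodes: 0:a, 1:a
edges: (0,1,x)


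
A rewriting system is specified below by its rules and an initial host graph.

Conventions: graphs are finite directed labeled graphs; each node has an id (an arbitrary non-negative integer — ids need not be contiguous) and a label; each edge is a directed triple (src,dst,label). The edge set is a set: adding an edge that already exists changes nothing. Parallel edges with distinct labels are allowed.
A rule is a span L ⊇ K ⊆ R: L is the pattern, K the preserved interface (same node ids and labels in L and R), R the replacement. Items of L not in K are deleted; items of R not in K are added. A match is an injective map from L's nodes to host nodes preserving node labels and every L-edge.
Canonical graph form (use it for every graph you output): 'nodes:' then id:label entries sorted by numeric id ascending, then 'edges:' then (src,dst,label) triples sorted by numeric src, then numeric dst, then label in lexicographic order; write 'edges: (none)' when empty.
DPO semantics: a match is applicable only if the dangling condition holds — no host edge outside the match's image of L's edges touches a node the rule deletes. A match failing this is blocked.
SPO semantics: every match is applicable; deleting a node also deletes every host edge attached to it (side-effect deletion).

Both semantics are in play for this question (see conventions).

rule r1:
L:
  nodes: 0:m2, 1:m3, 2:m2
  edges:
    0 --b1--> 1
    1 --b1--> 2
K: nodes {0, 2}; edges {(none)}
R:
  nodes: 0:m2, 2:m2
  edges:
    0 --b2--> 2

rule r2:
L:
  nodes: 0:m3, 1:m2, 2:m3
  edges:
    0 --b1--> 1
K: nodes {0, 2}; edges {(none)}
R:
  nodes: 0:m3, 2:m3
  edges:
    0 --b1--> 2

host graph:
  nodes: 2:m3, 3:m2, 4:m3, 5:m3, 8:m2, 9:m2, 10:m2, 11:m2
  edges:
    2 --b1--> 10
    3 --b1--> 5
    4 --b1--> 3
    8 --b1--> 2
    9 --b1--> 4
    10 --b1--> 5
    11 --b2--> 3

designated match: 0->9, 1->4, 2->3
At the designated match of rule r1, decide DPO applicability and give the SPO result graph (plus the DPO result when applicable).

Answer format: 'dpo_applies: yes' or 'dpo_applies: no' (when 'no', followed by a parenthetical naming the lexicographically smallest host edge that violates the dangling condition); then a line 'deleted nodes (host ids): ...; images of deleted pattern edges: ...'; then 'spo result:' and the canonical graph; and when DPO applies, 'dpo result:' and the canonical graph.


dpo_applies: yes
deleted nodes (host ids): 4; images of deleted pattern edges: (4,3,b1); (9,4,b1)
spo result:
nodes: 2:m3, 3:m2, 5:m3, 8:m2, 9:m2, 10:m2, 11:m2
edges: (2,10,b1); (3,5,b1); (8,2,b1); (9,3,b2); (10,5,b1); (11,3,b2)
dpo result:
nodes: 2:m3, 3:m2, 5:m3, 8:m2, 9:m2, 10:m2, 11:m2
edges: (2,10,b1); (3,5,b1); (8,2,b1); (9,3,b2); (10,5,b1); (11,3,b2)


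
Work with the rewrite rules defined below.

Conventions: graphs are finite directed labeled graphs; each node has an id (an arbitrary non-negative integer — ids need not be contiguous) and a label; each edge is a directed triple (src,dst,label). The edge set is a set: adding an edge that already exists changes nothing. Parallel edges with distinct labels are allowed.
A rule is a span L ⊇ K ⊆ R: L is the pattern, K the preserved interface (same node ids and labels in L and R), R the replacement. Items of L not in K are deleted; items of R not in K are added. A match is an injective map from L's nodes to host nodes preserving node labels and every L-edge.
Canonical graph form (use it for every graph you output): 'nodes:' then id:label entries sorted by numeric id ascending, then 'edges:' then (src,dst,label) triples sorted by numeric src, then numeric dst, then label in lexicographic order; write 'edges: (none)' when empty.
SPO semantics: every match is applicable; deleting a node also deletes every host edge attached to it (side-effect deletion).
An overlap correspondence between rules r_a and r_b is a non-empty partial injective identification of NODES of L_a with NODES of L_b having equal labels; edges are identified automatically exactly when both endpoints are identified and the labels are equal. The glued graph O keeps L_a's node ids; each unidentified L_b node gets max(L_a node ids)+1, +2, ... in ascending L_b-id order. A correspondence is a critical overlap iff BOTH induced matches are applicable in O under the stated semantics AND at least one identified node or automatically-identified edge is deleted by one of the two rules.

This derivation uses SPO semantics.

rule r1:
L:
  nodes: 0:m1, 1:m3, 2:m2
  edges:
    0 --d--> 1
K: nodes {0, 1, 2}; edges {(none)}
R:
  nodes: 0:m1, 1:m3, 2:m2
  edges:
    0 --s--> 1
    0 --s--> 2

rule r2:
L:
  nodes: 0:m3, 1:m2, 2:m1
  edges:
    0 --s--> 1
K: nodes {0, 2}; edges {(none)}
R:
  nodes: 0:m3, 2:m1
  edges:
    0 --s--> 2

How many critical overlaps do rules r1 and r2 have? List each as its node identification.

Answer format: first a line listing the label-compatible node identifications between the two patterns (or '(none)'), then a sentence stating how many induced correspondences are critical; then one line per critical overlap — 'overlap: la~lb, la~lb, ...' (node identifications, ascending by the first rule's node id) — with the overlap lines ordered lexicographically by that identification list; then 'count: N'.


label-compatible node identifications between L(r1) and L(r2): 0~2, 1~0, 2~1
4 of the induced correspondences are critical overlaps of r1 and r2.
overlap: 0~2, 1~0, 2~1
overlap: 0~2, 2~1
overlap: 1~0, 2~1
overlap: 2~1
count: 4


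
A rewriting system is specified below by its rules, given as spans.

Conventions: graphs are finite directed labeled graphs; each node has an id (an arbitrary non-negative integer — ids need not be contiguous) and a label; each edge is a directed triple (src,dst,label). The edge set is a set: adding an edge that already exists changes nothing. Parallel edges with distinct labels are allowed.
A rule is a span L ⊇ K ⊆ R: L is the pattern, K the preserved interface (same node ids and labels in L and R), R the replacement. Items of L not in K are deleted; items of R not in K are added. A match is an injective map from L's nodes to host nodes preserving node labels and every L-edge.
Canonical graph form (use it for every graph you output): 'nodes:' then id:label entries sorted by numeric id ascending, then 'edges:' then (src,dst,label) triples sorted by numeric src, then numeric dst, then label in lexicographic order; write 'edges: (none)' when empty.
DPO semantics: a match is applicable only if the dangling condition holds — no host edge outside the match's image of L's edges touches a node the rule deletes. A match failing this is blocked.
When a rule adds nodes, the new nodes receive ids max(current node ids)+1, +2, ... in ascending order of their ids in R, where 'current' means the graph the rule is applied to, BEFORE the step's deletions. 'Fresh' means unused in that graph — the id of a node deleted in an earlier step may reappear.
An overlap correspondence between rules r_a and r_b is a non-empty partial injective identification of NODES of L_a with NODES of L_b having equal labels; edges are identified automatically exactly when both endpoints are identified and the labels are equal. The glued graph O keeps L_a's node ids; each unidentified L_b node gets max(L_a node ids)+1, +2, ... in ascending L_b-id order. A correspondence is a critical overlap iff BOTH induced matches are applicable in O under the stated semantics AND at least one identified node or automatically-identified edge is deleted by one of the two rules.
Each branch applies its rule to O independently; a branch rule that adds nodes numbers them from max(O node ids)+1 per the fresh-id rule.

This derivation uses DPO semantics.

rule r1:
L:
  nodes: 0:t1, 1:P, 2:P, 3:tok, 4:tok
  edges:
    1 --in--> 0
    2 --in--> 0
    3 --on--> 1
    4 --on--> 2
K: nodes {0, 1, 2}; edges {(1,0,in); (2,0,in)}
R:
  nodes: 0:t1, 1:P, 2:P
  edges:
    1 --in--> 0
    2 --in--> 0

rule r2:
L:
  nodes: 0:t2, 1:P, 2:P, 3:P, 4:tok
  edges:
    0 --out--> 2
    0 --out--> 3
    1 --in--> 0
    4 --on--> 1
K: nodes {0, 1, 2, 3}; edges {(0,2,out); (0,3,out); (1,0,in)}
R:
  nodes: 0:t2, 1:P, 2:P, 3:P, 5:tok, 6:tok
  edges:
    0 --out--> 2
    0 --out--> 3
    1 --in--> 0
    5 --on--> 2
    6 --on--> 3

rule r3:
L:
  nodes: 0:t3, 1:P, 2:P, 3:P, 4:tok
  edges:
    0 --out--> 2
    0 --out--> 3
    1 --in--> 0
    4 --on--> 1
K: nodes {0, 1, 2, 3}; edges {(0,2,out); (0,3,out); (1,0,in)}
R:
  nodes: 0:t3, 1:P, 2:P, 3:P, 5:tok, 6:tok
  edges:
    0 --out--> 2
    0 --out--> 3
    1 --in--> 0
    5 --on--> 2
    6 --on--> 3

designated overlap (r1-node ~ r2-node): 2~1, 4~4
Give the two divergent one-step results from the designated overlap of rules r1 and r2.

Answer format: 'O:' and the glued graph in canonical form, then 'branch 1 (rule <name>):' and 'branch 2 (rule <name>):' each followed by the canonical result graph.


O:
nodes: 0:t1, 1:P, 2:P, 3:tok, 4:tok, 5:t2, 6:P, 7:P
edges: (1,0,in); (2,0,in); (2,5,in); (3,1,on); (4,2,on); (5,6,out); (5,7,out)
branch 1 (rule r1):
nodes: 0:t1, 1:P, 2:P, 5:t2, 6:P, 7:P
edges: (1,0,in); (2,0,in); (2,5,in); (5,6,out); (5,7,out)
branch 2 (rule r2):
nodes: 0:t1, 1:P, 2:P, 3:tok, 5:t2, 6:P, 7:P, 8:tok, 9:tok
edges: (1,0,in); (2,0,in); (2,5,in); (3,1,on); (5,6,out); (5,7,out); (8,6,on); (9,7,on)


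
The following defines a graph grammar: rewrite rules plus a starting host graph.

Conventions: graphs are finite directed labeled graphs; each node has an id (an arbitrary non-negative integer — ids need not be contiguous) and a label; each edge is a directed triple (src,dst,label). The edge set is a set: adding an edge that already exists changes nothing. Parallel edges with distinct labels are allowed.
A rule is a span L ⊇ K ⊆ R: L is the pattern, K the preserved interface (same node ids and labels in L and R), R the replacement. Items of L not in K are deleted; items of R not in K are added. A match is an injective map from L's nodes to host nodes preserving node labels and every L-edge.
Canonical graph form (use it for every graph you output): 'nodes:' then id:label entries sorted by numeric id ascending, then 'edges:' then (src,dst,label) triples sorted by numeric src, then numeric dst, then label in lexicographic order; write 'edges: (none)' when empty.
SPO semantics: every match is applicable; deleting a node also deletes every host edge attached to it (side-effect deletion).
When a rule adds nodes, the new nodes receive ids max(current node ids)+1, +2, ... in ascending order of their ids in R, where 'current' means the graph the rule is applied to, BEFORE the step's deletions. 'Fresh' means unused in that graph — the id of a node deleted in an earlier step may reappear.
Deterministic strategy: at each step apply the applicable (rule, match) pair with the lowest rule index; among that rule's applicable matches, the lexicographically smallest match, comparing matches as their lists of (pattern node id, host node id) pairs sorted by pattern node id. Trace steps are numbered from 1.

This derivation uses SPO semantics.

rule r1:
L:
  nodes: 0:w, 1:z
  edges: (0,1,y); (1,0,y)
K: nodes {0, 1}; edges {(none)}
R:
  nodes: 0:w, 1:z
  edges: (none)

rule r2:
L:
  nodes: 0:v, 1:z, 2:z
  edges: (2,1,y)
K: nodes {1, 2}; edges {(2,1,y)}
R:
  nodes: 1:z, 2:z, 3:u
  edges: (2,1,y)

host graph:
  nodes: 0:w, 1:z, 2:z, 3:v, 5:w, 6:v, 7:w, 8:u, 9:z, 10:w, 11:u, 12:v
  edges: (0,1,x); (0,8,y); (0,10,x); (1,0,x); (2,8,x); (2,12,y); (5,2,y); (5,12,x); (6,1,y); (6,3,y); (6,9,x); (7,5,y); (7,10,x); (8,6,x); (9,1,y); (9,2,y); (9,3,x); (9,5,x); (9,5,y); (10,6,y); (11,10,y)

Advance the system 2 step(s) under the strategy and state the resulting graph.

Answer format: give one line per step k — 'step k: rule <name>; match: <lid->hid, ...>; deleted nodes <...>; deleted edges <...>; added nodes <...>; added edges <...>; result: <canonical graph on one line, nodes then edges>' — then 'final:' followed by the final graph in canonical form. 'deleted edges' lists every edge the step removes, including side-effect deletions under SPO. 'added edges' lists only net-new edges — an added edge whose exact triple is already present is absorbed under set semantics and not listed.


step 1: rule r2; match: 0->3, 1->1, 2->9; deleted nodes 3; deleted edges (6,3,y); (9,3,x); added nodes 13; added edges (none); result: nodes: 0:w, 1:z, 2:z, 5:w, 6:v, 7:w, 8:u, 9:z, 10:w, 11:u, 12:v, 13:u edges: (0,1,x); (0,8,y); (0,10,x); (1,0,x); (2,8,x); (2,12,y); (5,2,y); (5,12,x); (6,1,y); (6,9,x); (7,5,y); (7,10,x); (8,6,x); (9,1,y); (9,2,y); (9,5,x); (9,5,y); (10,6,y); (11,10,y)
step 2: rule r2; match: 0->6, 1->1, 2->9; deleted nodes 6; deleted edges (6,1,y); (6,9,x); (8,6,x); (10,6,y); added nodes 14; added edges (none); result: nodes: 0:w, 1:z, 2:z, 5:w, 7:w, 8:u, 9:z, 10:w, 11:u, 12:v, 13:u, 14:u edges: (0,1,x); (0,8,y); (0,10,x); (1,0,x); (2,8,x); (2,12,y); (5,2,y); (5,12,x); (7,5,y); (7,10,x); (9,1,y); (9,2,y); (9,5,x); (9,5,y); (11,10,y)
final:
nodes: 0:w, 1:z, 2:z, 5:w, 7:w, 8:u, 9:z, 10:w, 11:u, 12:v, 13:u, 14:u
edges: (0,1,x); (0,8,y); (0,10,x); (1,0,x); (2,8,x); (2,12,y); (5,2,y); (5,12,x); (7,5,y); (7,10,x); (9,1,y); (9,2,y); (9,5,x); (9,5,y); (11,10,y)


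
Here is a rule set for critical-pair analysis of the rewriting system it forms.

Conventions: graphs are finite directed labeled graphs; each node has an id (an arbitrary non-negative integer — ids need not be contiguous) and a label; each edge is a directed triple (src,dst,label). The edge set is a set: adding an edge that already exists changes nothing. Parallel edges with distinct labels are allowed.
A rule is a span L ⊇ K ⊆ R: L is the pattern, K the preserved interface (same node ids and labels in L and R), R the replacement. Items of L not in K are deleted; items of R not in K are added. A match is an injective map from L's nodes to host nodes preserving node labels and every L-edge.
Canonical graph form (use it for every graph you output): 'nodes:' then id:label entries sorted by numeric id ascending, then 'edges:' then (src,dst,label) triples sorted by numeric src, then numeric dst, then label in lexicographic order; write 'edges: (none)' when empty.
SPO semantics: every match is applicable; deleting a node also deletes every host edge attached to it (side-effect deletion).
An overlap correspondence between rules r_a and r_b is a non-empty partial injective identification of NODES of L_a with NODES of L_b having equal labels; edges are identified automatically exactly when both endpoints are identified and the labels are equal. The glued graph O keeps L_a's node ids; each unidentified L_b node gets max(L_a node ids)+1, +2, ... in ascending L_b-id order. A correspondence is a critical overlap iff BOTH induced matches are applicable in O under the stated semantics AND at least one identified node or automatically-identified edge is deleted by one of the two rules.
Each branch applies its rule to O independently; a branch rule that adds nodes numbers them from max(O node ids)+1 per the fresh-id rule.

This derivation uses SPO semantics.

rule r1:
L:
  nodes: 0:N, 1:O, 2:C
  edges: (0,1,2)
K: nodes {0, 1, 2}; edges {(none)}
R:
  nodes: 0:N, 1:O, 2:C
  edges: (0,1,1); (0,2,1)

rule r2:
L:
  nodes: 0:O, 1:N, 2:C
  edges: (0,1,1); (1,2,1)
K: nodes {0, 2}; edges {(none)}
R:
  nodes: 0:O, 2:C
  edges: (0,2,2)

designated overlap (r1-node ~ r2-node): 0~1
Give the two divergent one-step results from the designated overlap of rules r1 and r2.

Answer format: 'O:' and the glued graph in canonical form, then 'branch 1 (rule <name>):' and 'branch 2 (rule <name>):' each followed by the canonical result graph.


O:
nodes: 0:N, 1:O, 2:C, 3:O, 4:C
edges: (0,1,2); (0,4,1); (3,0,1)
branch 1 (rule r1):
nodes: 0:N, 1:O, 2:C, 3:O, 4:C
edges: (0,1,1); (0,2,1); (0,4,1); (3,0,1)
branch 2 (rule r2):
nodes: 1:O, 2:C, 3:O, 4:C
edges: (3,4,2)


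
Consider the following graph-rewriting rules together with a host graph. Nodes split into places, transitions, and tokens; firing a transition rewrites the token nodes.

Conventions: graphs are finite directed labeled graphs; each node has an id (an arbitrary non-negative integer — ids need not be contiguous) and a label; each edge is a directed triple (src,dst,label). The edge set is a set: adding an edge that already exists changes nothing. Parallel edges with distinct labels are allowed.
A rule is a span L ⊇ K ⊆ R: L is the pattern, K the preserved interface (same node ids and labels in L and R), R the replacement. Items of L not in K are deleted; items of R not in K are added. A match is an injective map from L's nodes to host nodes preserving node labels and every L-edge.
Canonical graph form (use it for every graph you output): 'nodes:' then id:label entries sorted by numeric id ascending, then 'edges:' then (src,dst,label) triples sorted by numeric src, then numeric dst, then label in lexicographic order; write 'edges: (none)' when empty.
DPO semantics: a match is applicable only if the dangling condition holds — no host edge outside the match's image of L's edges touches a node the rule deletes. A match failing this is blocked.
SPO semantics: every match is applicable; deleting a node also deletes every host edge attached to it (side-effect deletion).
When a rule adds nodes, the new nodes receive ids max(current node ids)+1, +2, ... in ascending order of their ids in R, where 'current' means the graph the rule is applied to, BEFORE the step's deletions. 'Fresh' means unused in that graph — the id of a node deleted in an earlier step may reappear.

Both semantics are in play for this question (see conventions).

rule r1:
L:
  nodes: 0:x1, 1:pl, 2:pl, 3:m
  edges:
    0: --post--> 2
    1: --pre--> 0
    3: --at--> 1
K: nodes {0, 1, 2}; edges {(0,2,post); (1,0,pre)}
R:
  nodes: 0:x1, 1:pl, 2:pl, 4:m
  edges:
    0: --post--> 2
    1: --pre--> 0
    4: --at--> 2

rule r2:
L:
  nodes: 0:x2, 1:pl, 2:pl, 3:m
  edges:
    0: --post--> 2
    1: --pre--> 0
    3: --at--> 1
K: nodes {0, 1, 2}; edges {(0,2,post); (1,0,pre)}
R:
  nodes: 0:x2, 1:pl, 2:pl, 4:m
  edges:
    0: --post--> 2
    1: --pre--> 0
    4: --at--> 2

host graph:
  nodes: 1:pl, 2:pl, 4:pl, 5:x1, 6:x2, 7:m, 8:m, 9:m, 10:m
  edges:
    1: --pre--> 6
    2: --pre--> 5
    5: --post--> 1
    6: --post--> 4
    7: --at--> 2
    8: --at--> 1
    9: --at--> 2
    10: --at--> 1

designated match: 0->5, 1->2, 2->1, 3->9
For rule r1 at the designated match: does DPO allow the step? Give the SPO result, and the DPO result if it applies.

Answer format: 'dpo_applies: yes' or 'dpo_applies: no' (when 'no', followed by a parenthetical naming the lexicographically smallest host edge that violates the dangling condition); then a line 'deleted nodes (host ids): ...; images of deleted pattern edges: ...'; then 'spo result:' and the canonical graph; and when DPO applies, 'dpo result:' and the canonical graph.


dpo_applies: yes
deleted nodes (host ids): 9; images of deleted pattern edges: (9,2,at)
spo result:
nodes: 1:pl, 2:pl, 4:pl, 5:x1, 6:x2, 7:m, 8:m, 10:m, 11:m
edges: (1,6,pre); (2,5,pre); (5,1,post); (6,4,post); (7,2,at); (8,1,at); (10,1,at); (11,1,at)
dpo result:
nodes: 1:pl, 2:pl, 4:pl, 5:x1, 6:x2, 7:m, 8:m, 10:m, 11:m
edges: (1,6,pre); (2,5,pre); (5,1,post); (6,4,post); (7,2,at); (8,1,at); (10,1,at); (11,1,at)


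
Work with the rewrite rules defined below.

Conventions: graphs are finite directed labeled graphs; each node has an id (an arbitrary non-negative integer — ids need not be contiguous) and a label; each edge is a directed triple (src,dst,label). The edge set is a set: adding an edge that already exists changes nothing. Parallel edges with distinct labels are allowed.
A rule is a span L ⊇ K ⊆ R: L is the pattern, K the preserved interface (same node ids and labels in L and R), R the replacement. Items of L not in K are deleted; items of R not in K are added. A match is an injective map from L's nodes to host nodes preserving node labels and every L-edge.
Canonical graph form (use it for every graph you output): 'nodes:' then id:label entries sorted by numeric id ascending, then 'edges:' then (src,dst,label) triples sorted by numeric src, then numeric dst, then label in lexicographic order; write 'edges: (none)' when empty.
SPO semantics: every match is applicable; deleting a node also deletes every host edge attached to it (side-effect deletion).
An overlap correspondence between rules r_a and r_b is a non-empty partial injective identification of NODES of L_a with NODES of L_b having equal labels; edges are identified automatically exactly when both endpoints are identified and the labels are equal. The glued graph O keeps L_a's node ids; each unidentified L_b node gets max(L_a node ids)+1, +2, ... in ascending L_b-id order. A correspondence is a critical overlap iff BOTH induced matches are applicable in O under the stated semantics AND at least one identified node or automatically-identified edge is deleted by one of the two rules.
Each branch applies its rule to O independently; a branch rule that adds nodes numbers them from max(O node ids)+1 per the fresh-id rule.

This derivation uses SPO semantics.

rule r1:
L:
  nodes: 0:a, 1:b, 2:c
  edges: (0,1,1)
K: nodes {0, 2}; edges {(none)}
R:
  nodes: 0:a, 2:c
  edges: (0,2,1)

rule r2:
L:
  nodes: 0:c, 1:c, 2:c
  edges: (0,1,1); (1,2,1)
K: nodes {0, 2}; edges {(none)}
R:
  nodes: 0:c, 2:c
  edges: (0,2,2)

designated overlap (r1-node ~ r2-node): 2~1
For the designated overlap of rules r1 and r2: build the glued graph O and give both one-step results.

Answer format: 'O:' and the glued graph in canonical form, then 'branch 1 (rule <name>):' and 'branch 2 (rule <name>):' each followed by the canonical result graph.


O:
nodes: 0:a, 1:b, 2:c, 3:c, 4:c
edges: (0,1,1); (2,4,1); (3,2,1)
branch 1 (rule r1):
nodes: 0:a, 2:c, 3:c, 4:c
edges: (0,2,1); (2,4,1); (3,2,1)
branch 2 (rule r2):
nodes: 0:a, 1:b, 3:c, 4:c
edges: (0,1,1); (3,4,2)
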